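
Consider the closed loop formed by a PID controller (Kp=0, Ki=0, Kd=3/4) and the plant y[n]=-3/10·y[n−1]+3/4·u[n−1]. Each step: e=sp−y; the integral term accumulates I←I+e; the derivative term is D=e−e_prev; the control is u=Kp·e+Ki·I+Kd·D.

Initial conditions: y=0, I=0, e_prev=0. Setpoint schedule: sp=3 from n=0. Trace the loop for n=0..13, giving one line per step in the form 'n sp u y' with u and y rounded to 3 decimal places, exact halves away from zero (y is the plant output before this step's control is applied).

0 3 2.250 0.000
1 3 -1.266 1.688
2 3 2.357 -1.455
3 3 -2.745 2.205
4 3 3.694 -2.720
5 3 -4.730 3.586
6 3 6.157 -4.623
7 3 -7.971 6.005
8 3 10.338 -7.780
9 3 -13.400 10.088
10 3 17.373 -13.077
11 3 -22.522 16.953
12 3 29.197 -21.977
13 3 -37.851 28.491

(exact arithmetic carried between steps; '≈' marks a value shown rounded to 6 d.p. or computed from one; I and e_prev carry over from the previous line; the table rounds u and y to 3 d.p., halves away from zero)
n=0: y=0, sp=3, e=sp−y=3; I=3, D=e−e_prev=3; u=0·3+0·3+3/4·3=2.25; next y=-3/10·0+3/4·2.25=1.6875
n=1: y=1.6875, sp=3, e=sp−y=1.3125; I=4.3125, D=e−e_prev=-1.6875; u=0·1.3125+0·4.3125+3/4·(-1.6875)=-1.265625; next y=-3/10·1.6875+3/4·(-1.265625)≈-1.455469
n=2: y≈-1.455469, sp=3, e=sp−y≈4.455469; I≈8.767969, D=e−e_prev≈3.142969; u=0·4.455469+0·8.767969+3/4·3.142969≈2.357227; next y=-3/10·(-1.455469)+3/4·2.357227≈2.204561
n=3: y≈2.204561, sp=3, e=sp−y≈0.795439; I≈9.563408, D=e−e_prev≈-3.660029; u=0·0.795439+0·9.563408+3/4·(-3.660029)≈-2.745022; next y=-3/10·2.204561+3/4·(-2.745022)≈-2.720135
n=4: y≈-2.720135, sp=3, e=sp−y≈5.720135; I≈15.283543, D=e−e_prev≈4.924695; u=0·5.720135+0·15.283543+3/4·4.924695≈3.693521; next y=-3/10·(-2.720135)+3/4·3.693521≈3.586181
n=5: y≈3.586181, sp=3, e=sp−y≈-0.586181; I≈14.697361, D=e−e_prev≈-6.306316; u=0·(-0.586181)+0·14.697361+3/4·(-6.306316)≈-4.729737; next y=-3/10·3.586181+3/4·(-4.729737)≈-4.623157
n=6: y≈-4.623157, sp=3, e=sp−y≈7.623157; I≈22.320519, D=e−e_prev≈8.209339; u=0·7.623157+0·22.320519+3/4·8.209339≈6.157004; next y=-3/10·(-4.623157)+3/4·6.157004≈6.004700
n=7: y≈6.004700, sp=3, e=sp−y≈-3.004700; I≈19.315818, D=e−e_prev≈-10.627857; u=0·(-3.004700)+0·19.315818+3/4·(-10.627857)≈-7.970893; next y=-3/10·6.004700+3/4·(-7.970893)≈-7.779580
n=8: y≈-7.779580, sp=3, e=sp−y≈10.779580; I≈30.095398, D=e−e_prev≈13.784280; u=0·10.779580+0·30.095398+3/4·13.784280≈10.338210; next y=-3/10·(-7.779580)+3/4·10.338210≈10.087531
n=9: y≈10.087531, sp=3, e=sp−y≈-7.087531; I≈23.007867, D=e−e_prev≈-17.867111; u=0·(-7.087531)+0·23.007867+3/4·(-17.867111)≈-13.400333; next y=-3/10·10.087531+3/4·(-13.400333)≈-13.076510
n=10: y≈-13.076510, sp=3, e=sp−y≈16.076510; I≈39.084376, D=e−e_prev≈23.164041; u=0·16.076510+0·39.084376+3/4·23.164041≈17.373031; next y=-3/10·(-13.076510)+3/4·17.373031≈16.952726
n=11: y≈16.952726, sp=3, e=sp−y≈-13.952726; I≈25.131650, D=e−e_prev≈-30.029235; u=0·(-13.952726)+0·25.131650+3/4·(-30.029235)≈-22.521927; next y=-3/10·16.952726+3/4·(-22.521927)≈-21.977263
n=12: y≈-21.977263, sp=3, e=sp−y≈24.977263; I≈50.108913, D=e−e_prev≈38.929989; u=0·24.977263+0·50.108913+3/4·38.929989≈29.197491; next y=-3/10·(-21.977263)+3/4·29.197491≈28.491297
n=13: y≈28.491297, sp=3, e=sp−y≈-25.491297; I≈24.617616, D=e−e_prev≈-50.468560; u=0·(-25.491297)+0·24.617616+3/4·(-50.468560)≈-37.851420; next y=-3/10·28.491297+3/4·(-37.851420)≈-36.935954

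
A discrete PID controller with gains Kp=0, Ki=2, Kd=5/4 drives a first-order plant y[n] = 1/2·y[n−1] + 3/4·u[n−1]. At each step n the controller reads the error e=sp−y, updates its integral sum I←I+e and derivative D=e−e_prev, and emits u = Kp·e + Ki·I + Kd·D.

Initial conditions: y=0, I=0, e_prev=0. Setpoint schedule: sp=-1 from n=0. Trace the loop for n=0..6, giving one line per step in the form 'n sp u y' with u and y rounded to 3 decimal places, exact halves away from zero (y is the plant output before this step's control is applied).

0 -1 -3.250 0.000
1 -1 3.922 -2.438
2 -1 -9.771 1.723
3 -1 16.599 -6.467
4 -1 -33.673 9.216
5 -1 62.552 -20.647
6 -1 -121.505 36.591

(exact arithmetic carried between steps; '≈' marks a value shown rounded to 6 d.p. or computed from one; I and e_prev carry over from the previous line; the table rounds u and y to 3 d.p., halves away from zero)
n=0: y=0, sp=-1, e=sp−y=-1; I=-1, D=e−e_prev=-1; u=0·(-1)+2·(-1)+5/4·(-1)=-3.25; next y=1/2·0+3/4·(-3.25)=-2.4375
n=1: y=-2.4375, sp=-1, e=sp−y=1.4375; I=0.4375, D=e−e_prev=2.4375; u=0·1.4375+2·0.4375+5/4·2.4375=3.921875; next y=1/2·(-2.4375)+3/4·3.921875≈1.722656
n=2: y≈1.722656, sp=-1, e=sp−y≈-2.722656; I≈-2.285156, D=e−e_prev≈-4.160156; u=0·(-2.722656)+2·(-2.285156)+5/4·(-4.160156)≈-9.770508; next y=1/2·1.722656+3/4·(-9.770508)≈-6.466553
n=3: y≈-6.466553, sp=-1, e=sp−y≈5.466553; I≈3.181396, D=e−e_prev≈8.189209; u=0·5.466553+2·3.181396+5/4·8.189209≈16.599304; next y=1/2·(-6.466553)+3/4·16.599304≈9.216202
n=4: y≈9.216202, sp=-1, e=sp−y≈-10.216202; I≈-7.034805, D=e−e_prev≈-15.682755; u=0·(-10.216202)+2·(-7.034805)+5/4·(-15.682755)≈-33.673054; next y=1/2·9.216202+3/4·(-33.673054)≈-20.646689
n=5: y≈-20.646689, sp=-1, e=sp−y≈19.646689; I≈12.611884, D=e−e_prev≈29.862891; u=0·19.646689+2·12.611884+5/4·29.862891≈62.552382; next y=1/2·(-20.646689)+3/4·62.552382≈36.590942
n=6: y≈36.590942, sp=-1, e=sp−y≈-37.590942; I≈-24.979058, D=e−e_prev≈-57.237631; u=0·(-37.590942)+2·(-24.979058)+5/4·(-57.237631)≈-121.505155; next y=1/2·36.590942+3/4·(-121.505155)≈-72.833395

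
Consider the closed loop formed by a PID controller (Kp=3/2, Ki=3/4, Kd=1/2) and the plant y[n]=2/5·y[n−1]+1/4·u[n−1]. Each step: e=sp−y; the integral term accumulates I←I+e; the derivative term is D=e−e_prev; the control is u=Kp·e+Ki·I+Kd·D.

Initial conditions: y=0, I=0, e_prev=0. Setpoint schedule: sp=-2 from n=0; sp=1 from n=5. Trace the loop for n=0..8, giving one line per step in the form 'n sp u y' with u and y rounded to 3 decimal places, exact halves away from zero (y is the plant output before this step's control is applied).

(exact arithmetic carried between steps; '≈' marks a value shown rounded to 6 d.p. or computed from one; I and e_prev carry over from the previous line; the table rounds u and y to 3 d.p., halves away from zero)
n=0: y=0, sp=-2, e=sp−y=-2; I=-2, D=e−e_prev=-2; u=3/2·(-2)+3/4·(-2)+1/2·(-2)=-5.5; next y=2/5·0+1/4·(-5.5)=-1.375
n=1: y=-1.375, sp=-2, e=sp−y=-0.625; I=-2.625, D=e−e_prev=1.375; u=3/2·(-0.625)+3/4·(-2.625)+1/2·1.375=-2.21875; next y=2/5·(-1.375)+1/4·(-2.21875)≈-1.104688
n=2: y≈-1.104688, sp=-2, e=sp−y≈-0.895313; I≈-3.520313, D=e−e_prev≈-0.270313; u=3/2·(-0.895313)+3/4·(-3.520313)+1/2·(-0.270313)≈-4.118359; next y=2/5·(-1.104688)+1/4·(-4.118359)≈-1.471465
n=3: y≈-1.471465, sp=-2, e=sp−y≈-0.528535; I≈-4.048848, D=e−e_prev≈0.366777; u=3/2·(-0.528535)+3/4·(-4.048848)+1/2·0.366777≈-3.646050; next y=2/5·(-1.471465)+1/4·(-3.646050)≈-1.500098
n=4: y≈-1.500098, sp=-2, e=sp−y≈-0.499902; I≈-4.548749, D=e−e_prev≈0.028634; u=3/2·(-0.499902)+3/4·(-4.548749)+1/2·0.028634≈-4.147098; next y=2/5·(-1.500098)+1/4·(-4.147098)≈-1.636814
n=5: y≈-1.636814, sp=1, e=sp−y≈2.636814; I≈-1.911936, D=e−e_prev≈3.136715; u=3/2·2.636814+3/4·(-1.911936)+1/2·3.136715≈4.089627; next y=2/5·(-1.636814)+1/4·4.089627≈0.367681
n=6: y≈0.367681, sp=1, e=sp−y≈0.632319; I≈-1.279617, D=e−e_prev≈-2.004495; u=3/2·0.632319+3/4·(-1.279617)+1/2·(-2.004495)≈-1.013482; next y=2/5·0.367681+1/4·(-1.013482)≈-0.106298
n=7: y≈-0.106298, sp=1, e=sp−y≈1.106298; I≈-0.173319, D=e−e_prev≈0.473979; u=3/2·1.106298+3/4·(-0.173319)+1/2·0.473979≈1.766447; next y=2/5·(-0.106298)+1/4·1.766447≈0.399093
n=8: y≈0.399093, sp=1, e=sp−y≈0.600907; I≈0.427589, D=e−e_prev≈-0.505391; u=3/2·0.600907+3/4·0.427589+1/2·(-0.505391)≈0.969357; next y=2/5·0.399093+1/4·0.969357≈0.401976

0 -2 -5.500 0.000
1 -2 -2.219 -1.375
2 -2 -4.118 -1.105
3 -2 -3.646 -1.471
4 -2 -4.147 -1.500
5 1 4.090 -1.637
6 1 -1.013 0.368
7 1 1.766 -0.106
8 1 0.969 0.399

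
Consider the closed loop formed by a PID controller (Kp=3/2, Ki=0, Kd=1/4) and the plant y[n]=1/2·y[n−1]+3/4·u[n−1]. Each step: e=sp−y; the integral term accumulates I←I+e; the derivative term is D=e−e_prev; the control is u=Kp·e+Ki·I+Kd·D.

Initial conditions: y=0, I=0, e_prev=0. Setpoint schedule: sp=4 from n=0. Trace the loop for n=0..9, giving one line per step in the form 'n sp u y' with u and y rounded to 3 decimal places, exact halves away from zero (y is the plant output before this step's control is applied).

(exact arithmetic carried between steps; '≈' marks a value shown rounded to 6 d.p. or computed from one; I and e_prev carry over from the previous line; the table rounds u and y to 3 d.p., halves away from zero)
n=0: y=0, sp=4, e=sp−y=4; I=4, D=e−e_prev=4; u=3/2·4+0·4+1/4·4=7; next y=1/2·0+3/4·7=5.25
n=1: y=5.25, sp=4, e=sp−y=-1.25; I=2.75, D=e−e_prev=-5.25; u=3/2·(-1.25)+0·2.75+1/4·(-5.25)=-3.1875; next y=1/2·5.25+3/4·(-3.1875)=0.234375
n=2: y=0.234375, sp=4, e=sp−y=3.765625; I=6.515625, D=e−e_prev=5.015625; u=3/2·3.765625+0·6.515625+1/4·5.015625≈6.902344; next y=1/2·0.234375+3/4·6.902344≈5.293945
n=3: y≈5.293945, sp=4, e=sp−y≈-1.293945; I≈5.221680, D=e−e_prev≈-5.059570; u=3/2·(-1.293945)+0·5.221680+1/4·(-5.059570)≈-3.205811; next y=1/2·5.293945+3/4·(-3.205811)≈0.242615
n=4: y≈0.242615, sp=4, e=sp−y≈3.757385; I≈8.979065, D=e−e_prev≈5.051331; u=3/2·3.757385+0·8.979065+1/4·5.051331≈6.898911; next y=1/2·0.242615+3/4·6.898911≈5.295490
n=5: y≈5.295490, sp=4, e=sp−y≈-1.295490; I≈7.683575, D=e−e_prev≈-5.052876; u=3/2·(-1.295490)+0·7.683575+1/4·(-5.052876)≈-3.206454; next y=1/2·5.295490+3/4·(-3.206454)≈0.242904
n=6: y≈0.242904, sp=4, e=sp−y≈3.757096; I≈11.440670, D=e−e_prev≈5.052586; u=3/2·3.757096+0·11.440670+1/4·5.052586≈6.898790; next y=1/2·0.242904+3/4·6.898790≈5.295545
n=7: y≈5.295545, sp=4, e=sp−y≈-1.295545; I≈10.145126, D=e−e_prev≈-5.052640; u=3/2·(-1.295545)+0·10.145126+1/4·(-5.052640)≈-3.206477; next y=1/2·5.295545+3/4·(-3.206477)≈0.242915
n=8: y≈0.242915, sp=4, e=sp−y≈3.757085; I≈13.902211, D=e−e_prev≈5.052630; u=3/2·3.757085+0·13.902211+1/4·5.052630≈6.898786; next y=1/2·0.242915+3/4·6.898786≈5.295546
n=9: y≈5.295546, sp=4, e=sp−y≈-1.295546; I≈12.606665, D=e−e_prev≈-5.052632; u=3/2·(-1.295546)+0·12.606665+1/4·(-5.052632)≈-3.206478; next y=1/2·5.295546+3/4·(-3.206478)≈0.242915

0 4 7.000 0.000
1 4 -3.188 5.250
2 4 6.902 0.234
3 4 -3.206 5.294
4 4 6.899 0.243
5 4 -3.206 5.295
6 4 6.899 0.243
7 4 -3.206 5.296
8 4 6.899 0.243
9 4 -3.206 5.296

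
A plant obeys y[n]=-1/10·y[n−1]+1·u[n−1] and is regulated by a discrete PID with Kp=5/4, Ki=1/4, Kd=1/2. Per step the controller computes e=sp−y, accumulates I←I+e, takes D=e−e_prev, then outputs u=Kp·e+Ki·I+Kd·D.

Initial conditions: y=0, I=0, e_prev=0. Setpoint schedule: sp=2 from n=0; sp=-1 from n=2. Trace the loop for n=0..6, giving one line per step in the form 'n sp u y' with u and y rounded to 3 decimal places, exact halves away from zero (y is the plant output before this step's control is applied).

0 2 4.000 0.000
1 2 -4.500 4.000
2 -1 8.800 -4.900
3 -1 -21.555 9.290
4 -1 46.516 -22.484
5 -1 -106.496 48.764
6 -1 236.960 -111.373

(exact arithmetic carried between steps; '≈' marks a value shown rounded to 6 d.p. or computed from one; I and e_prev carry over from the previous line; the table rounds u and y to 3 d.p., halves away from zero)
n=0: y=0, sp=2, e=sp−y=2; I=2, D=e−e_prev=2; u=5/4·2+1/4·2+1/2·2=4; next y=-1/10·0+1·4=4
n=1: y=4, sp=2, e=sp−y=-2; I=0, D=e−e_prev=-4; u=5/4·(-2)+1/4·0+1/2·(-4)=-4.5; next y=-1/10·4+1·(-4.5)=-4.9
n=2: y=-4.9, sp=-1, e=sp−y=3.9; I=3.9, D=e−e_prev=5.9; u=5/4·3.9+1/4·3.9+1/2·5.9=8.8; next y=-1/10·(-4.9)+1·8.8=9.29
n=3: y=9.29, sp=-1, e=sp−y=-10.29; I=-6.39, D=e−e_prev=-14.19; u=5/4·(-10.29)+1/4·(-6.39)+1/2·(-14.19)=-21.555; next y=-1/10·9.29+1·(-21.555)=-22.484
n=4: y=-22.484, sp=-1, e=sp−y=21.484; I=15.094, D=e−e_prev=31.774; u=5/4·21.484+1/4·15.094+1/2·31.774=46.5155; next y=-1/10·(-22.484)+1·46.5155=48.7639
n=5: y=48.7639, sp=-1, e=sp−y=-49.7639; I=-34.6699, D=e−e_prev=-71.2479; u=5/4·(-49.7639)+1/4·(-34.6699)+1/2·(-71.2479)=-106.4963; next y=-1/10·48.7639+1·(-106.4963)=-111.37269
n=6: y=-111.37269, sp=-1, e=sp−y=110.37269; I=75.70279, D=e−e_prev=160.13659; u=5/4·110.37269+1/4·75.70279+1/2·160.13659=236.959855; next y=-1/10·(-111.37269)+1·236.959855=248.097124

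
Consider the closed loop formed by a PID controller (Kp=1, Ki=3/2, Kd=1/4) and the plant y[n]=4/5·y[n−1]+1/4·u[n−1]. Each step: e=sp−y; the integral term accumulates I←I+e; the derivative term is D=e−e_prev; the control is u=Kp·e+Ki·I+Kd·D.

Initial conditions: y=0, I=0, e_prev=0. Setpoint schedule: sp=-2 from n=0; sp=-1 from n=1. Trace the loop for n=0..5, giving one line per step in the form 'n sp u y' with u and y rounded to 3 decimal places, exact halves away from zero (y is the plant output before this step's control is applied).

(exact arithmetic carried between steps; '≈' marks a value shown rounded to 6 d.p. or computed from one; I and e_prev carry over from the previous line; the table rounds u and y to 3 d.p., halves away from zero)
n=0: y=0, sp=-2, e=sp−y=-2; I=-2, D=e−e_prev=-2; u=1·(-2)+3/2·(-2)+1/4·(-2)=-5.5; next y=4/5·0+1/4·(-5.5)=-1.375
n=1: y=-1.375, sp=-1, e=sp−y=0.375; I=-1.625, D=e−e_prev=2.375; u=1·0.375+3/2·(-1.625)+1/4·2.375=-1.46875; next y=4/5·(-1.375)+1/4·(-1.46875)≈-1.467188
n=2: y≈-1.467188, sp=-1, e=sp−y≈0.467188; I≈-1.157813, D=e−e_prev≈0.092188; u=1·0.467188+3/2·(-1.157813)+1/4·0.092188≈-1.246484; next y=4/5·(-1.467188)+1/4·(-1.246484)≈-1.485371
n=3: y≈-1.485371, sp=-1, e=sp−y≈0.485371; I≈-0.672441, D=e−e_prev≈0.018184; u=1·0.485371+3/2·(-0.672441)+1/4·0.018184≈-0.518745; next y=4/5·(-1.485371)+1/4·(-0.518745)≈-1.317983
n=4: y≈-1.317983, sp=-1, e=sp−y≈0.317983; I≈-0.354458, D=e−e_prev≈-0.167388; u=1·0.317983+3/2·(-0.354458)+1/4·(-0.167388)≈-0.255551; next y=4/5·(-1.317983)+1/4·(-0.255551)≈-1.118274
n=5: y≈-1.118274, sp=-1, e=sp−y≈0.118274; I≈-0.236184, D=e−e_prev≈-0.199709; u=1·0.118274+3/2·(-0.236184)+1/4·(-0.199709)≈-0.285929; next y=4/5·(-1.118274)+1/4·(-0.285929)≈-0.966102

0 -2 -5.500 0.000
1 -1 -1.469 -1.375
2 -1 -1.246 -1.467
3 -1 -0.519 -1.485
4 -1 -0.256 -1.318
5 -1 -0.286 -1.118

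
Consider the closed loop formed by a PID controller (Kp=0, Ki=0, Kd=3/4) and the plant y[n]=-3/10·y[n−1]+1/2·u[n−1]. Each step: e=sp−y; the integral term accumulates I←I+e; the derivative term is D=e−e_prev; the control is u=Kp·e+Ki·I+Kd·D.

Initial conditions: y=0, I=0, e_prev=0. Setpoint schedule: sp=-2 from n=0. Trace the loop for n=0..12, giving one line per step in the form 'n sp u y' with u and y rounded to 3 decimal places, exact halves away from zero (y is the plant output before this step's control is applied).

0 -2 -1.500 0.000
1 -2 0.563 -0.750
2 -2 -0.942 0.506
3 -2 0.847 -0.623
4 -2 -0.925 0.610
5 -2 0.942 -0.646
6 -2 -0.983 0.665
7 -2 1.017 -0.691
8 -2 -1.055 0.715
9 -2 1.093 -0.742
10 -2 -1.133 0.769
11 -2 1.175 -0.797
12 -2 -1.218 0.827

(exact arithmetic carried between steps; '≈' marks a value shown rounded to 6 d.p. or computed from one; I and e_prev carry over from the previous line; the table rounds u and y to 3 d.p., halves away from zero)
n=0: y=0, sp=-2, e=sp−y=-2; I=-2, D=e−e_prev=-2; u=0·(-2)+0·(-2)+3/4·(-2)=-1.5; next y=-3/10·0+1/2·(-1.5)=-0.75
n=1: y=-0.75, sp=-2, e=sp−y=-1.25; I=-3.25, D=e−e_prev=0.75; u=0·(-1.25)+0·(-3.25)+3/4·0.75=0.5625; next y=-3/10·(-0.75)+1/2·0.5625=0.50625
n=2: y=0.50625, sp=-2, e=sp−y=-2.50625; I=-5.75625, D=e−e_prev=-1.25625; u=0·(-2.50625)+0·(-5.75625)+3/4·(-1.25625)≈-0.942188; next y=-3/10·0.50625+1/2·(-0.942188)≈-0.622969
n=3: y≈-0.622969, sp=-2, e=sp−y≈-1.377031; I≈-7.133281, D=e−e_prev≈1.129219; u=0·(-1.377031)+0·(-7.133281)+3/4·1.129219≈0.846914; next y=-3/10·(-0.622969)+1/2·0.846914≈0.610348
n=4: y≈0.610348, sp=-2, e=sp−y≈-2.610348; I≈-9.743629, D=e−e_prev≈-1.233316; u=0·(-2.610348)+0·(-9.743629)+3/4·(-1.233316)≈-0.924987; next y=-3/10·0.610348+1/2·(-0.924987)≈-0.645598
n=5: y≈-0.645598, sp=-2, e=sp−y≈-1.354402; I≈-11.098031, D=e−e_prev≈1.255946; u=0·(-1.354402)+0·(-11.098031)+3/4·1.255946≈0.941959; next y=-3/10·(-0.645598)+1/2·0.941959≈0.664659
n=6: y≈0.664659, sp=-2, e=sp−y≈-2.664659; I≈-13.762690, D=e−e_prev≈-1.310257; u=0·(-2.664659)+0·(-13.762690)+3/4·(-1.310257)≈-0.982693; next y=-3/10·0.664659+1/2·(-0.982693)≈-0.690744
n=7: y≈-0.690744, sp=-2, e=sp−y≈-1.309256; I≈-15.071946, D=e−e_prev≈1.355403; u=0·(-1.309256)+0·(-15.071946)+3/4·1.355403≈1.016552; next y=-3/10·(-0.690744)+1/2·1.016552≈0.715499
n=8: y≈0.715499, sp=-2, e=sp−y≈-2.715499; I≈-17.787445, D=e−e_prev≈-1.406243; u=0·(-2.715499)+0·(-17.787445)+3/4·(-1.406243)≈-1.054683; next y=-3/10·0.715499+1/2·(-1.054683)≈-0.741991
n=9: y≈-0.741991, sp=-2, e=sp−y≈-1.258009; I≈-19.045454, D=e−e_prev≈1.457490; u=0·(-1.258009)+0·(-19.045454)+3/4·1.457490≈1.093118; next y=-3/10·(-0.741991)+1/2·1.093118≈0.769156
n=10: y≈0.769156, sp=-2, e=sp−y≈-2.769156; I≈-21.814610, D=e−e_prev≈-1.511147; u=0·(-2.769156)+0·(-21.814610)+3/4·(-1.511147)≈-1.133360; next y=-3/10·0.769156+1/2·(-1.133360)≈-0.797427
n=11: y≈-0.797427, sp=-2, e=sp−y≈-1.202573; I≈-23.017183, D=e−e_prev≈1.566583; u=0·(-1.202573)+0·(-23.017183)+3/4·1.566583≈1.174938; next y=-3/10·(-0.797427)+1/2·1.174938≈0.826697
n=12: y≈0.826697, sp=-2, e=sp−y≈-2.826697; I≈-25.843880, D=e−e_prev≈-1.624124; u=0·(-2.826697)+0·(-25.843880)+3/4·(-1.624124)≈-1.218093; next y=-3/10·0.826697+1/2·(-1.218093)≈-0.857056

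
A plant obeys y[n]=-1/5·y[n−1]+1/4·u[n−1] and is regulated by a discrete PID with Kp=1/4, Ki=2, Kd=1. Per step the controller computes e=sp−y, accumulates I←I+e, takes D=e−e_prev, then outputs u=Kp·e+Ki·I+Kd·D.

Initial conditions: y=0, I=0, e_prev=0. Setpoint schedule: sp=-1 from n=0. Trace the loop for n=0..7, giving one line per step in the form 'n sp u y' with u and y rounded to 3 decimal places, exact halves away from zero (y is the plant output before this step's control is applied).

0 -1 -3.250 0.000
1 -1 -1.609 -0.813
2 -1 -4.658 -0.240
3 -1 -2.756 -1.117
4 -1 -5.515 -0.466
5 -1 -3.268 -1.286
6 -1 -5.875 -0.560
7 -1 -3.440 -1.357

(exact arithmetic carried between steps; '≈' marks a value shown rounded to 6 d.p. or computed from one; I and e_prev carry over from the previous line; the table rounds u and y to 3 d.p., halves away from zero)
n=0: y=0, sp=-1, e=sp−y=-1; I=-1, D=e−e_prev=-1; u=1/4·(-1)+2·(-1)+1·(-1)=-3.25; next y=-1/5·0+1/4·(-3.25)=-0.8125
n=1: y=-0.8125, sp=-1, e=sp−y=-0.1875; I=-1.1875, D=e−e_prev=0.8125; u=1/4·(-0.1875)+2·(-1.1875)+1·0.8125=-1.609375; next y=-1/5·(-0.8125)+1/4·(-1.609375)≈-0.239844
n=2: y≈-0.239844, sp=-1, e=sp−y≈-0.760156; I≈-1.947656, D=e−e_prev≈-0.572656; u=1/4·(-0.760156)+2·(-1.947656)+1·(-0.572656)≈-4.658008; next y=-1/5·(-0.239844)+1/4·(-4.658008)≈-1.116533
n=3: y≈-1.116533, sp=-1, e=sp−y≈0.116533; I≈-1.831123, D=e−e_prev≈0.876689; u=1/4·0.116533+2·(-1.831123)+1·0.876689≈-2.756423; next y=-1/5·(-1.116533)+1/4·(-2.756423)≈-0.465799
n=4: y≈-0.465799, sp=-1, e=sp−y≈-0.534201; I≈-2.365324, D=e−e_prev≈-0.650734; u=1/4·(-0.534201)+2·(-2.365324)+1·(-0.650734)≈-5.514932; next y=-1/5·(-0.465799)+1/4·(-5.514932)≈-1.285573
n=5: y≈-1.285573, sp=-1, e=sp−y≈0.285573; I≈-2.079751, D=e−e_prev≈0.819774; u=1/4·0.285573+2·(-2.079751)+1·0.819774≈-3.268334; next y=-1/5·(-1.285573)+1/4·(-3.268334)≈-0.559969
n=6: y≈-0.559969, sp=-1, e=sp−y≈-0.440031; I≈-2.519782, D=e−e_prev≈-0.725604; u=1/4·(-0.440031)+2·(-2.519782)+1·(-0.725604)≈-5.875176; next y=-1/5·(-0.559969)+1/4·(-5.875176)≈-1.356800
n=7: y≈-1.356800, sp=-1, e=sp−y≈0.356800; I≈-2.162982, D=e−e_prev≈0.796831; u=1/4·0.356800+2·(-2.162982)+1·0.796831≈-3.439932; next y=-1/5·(-1.356800)+1/4·(-3.439932)≈-0.588623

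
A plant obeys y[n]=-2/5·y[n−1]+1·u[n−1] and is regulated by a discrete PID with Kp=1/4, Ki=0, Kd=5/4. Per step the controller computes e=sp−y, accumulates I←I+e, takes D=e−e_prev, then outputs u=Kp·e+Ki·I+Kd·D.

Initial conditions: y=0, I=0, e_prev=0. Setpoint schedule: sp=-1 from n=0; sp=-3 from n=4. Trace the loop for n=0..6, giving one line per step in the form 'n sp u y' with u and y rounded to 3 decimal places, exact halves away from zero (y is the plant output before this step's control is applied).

0 -1 -1.500 0.000
1 -1 2.000 -1.500
2 -1 -6.025 2.600
3 -1 13.598 -7.065
4 -3 -36.717 16.424
5 -3 84.708 -43.286
6 -3 -207.891 102.023

(exact arithmetic carried between steps; '≈' marks a value shown rounded to 6 d.p. or computed from one; I and e_prev carry over from the previous line; the table rounds u and y to 3 d.p., halves away from zero)
n=0: y=0, sp=-1, e=sp−y=-1; I=-1, D=e−e_prev=-1; u=1/4·(-1)+0·(-1)+5/4·(-1)=-1.5; next y=-2/5·0+1·(-1.5)=-1.5
n=1: y=-1.5, sp=-1, e=sp−y=0.5; I=-0.5, D=e−e_prev=1.5; u=1/4·0.5+0·(-0.5)+5/4·1.5=2; next y=-2/5·(-1.5)+1·2=2.6
n=2: y=2.6, sp=-1, e=sp−y=-3.6; I=-4.1, D=e−e_prev=-4.1; u=1/4·(-3.6)+0·(-4.1)+5/4·(-4.1)=-6.025; next y=-2/5·2.6+1·(-6.025)=-7.065
n=3: y=-7.065, sp=-1, e=sp−y=6.065; I=1.965, D=e−e_prev=9.665; u=1/4·6.065+0·1.965+5/4·9.665=13.5975; next y=-2/5·(-7.065)+1·13.5975=16.4235
n=4: y=16.4235, sp=-3, e=sp−y=-19.4235; I=-17.4585, D=e−e_prev=-25.4885; u=1/4·(-19.4235)+0·(-17.4585)+5/4·(-25.4885)=-36.7165; next y=-2/5·16.4235+1·(-36.7165)=-43.2859
n=5: y=-43.2859, sp=-3, e=sp−y=40.2859; I=22.8274, D=e−e_prev=59.7094; u=1/4·40.2859+0·22.8274+5/4·59.7094=84.708225; next y=-2/5·(-43.2859)+1·84.708225=102.022585
n=6: y=102.022585, sp=-3, e=sp−y=-105.022585; I=-82.195185, D=e−e_prev=-145.308485; u=1/4·(-105.022585)+0·(-82.195185)+5/4·(-145.308485)≈-207.891253; next y=-2/5·102.022585+1·(-207.891253)≈-248.700287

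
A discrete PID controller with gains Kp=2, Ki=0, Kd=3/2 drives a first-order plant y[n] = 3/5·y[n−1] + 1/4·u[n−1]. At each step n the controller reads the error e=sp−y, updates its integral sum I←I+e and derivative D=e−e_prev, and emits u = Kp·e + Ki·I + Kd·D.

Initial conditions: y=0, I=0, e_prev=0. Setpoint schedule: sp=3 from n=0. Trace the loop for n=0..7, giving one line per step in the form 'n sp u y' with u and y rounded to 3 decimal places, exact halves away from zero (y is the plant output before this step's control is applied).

(exact arithmetic carried between steps; '≈' marks a value shown rounded to 6 d.p. or computed from one; I and e_prev carry over from the previous line; the table rounds u and y to 3 d.p., halves away from zero)
n=0: y=0, sp=3, e=sp−y=3; I=3, D=e−e_prev=3; u=2·3+0·3+3/2·3=10.5; next y=3/5·0+1/4·10.5=2.625
n=1: y=2.625, sp=3, e=sp−y=0.375; I=3.375, D=e−e_prev=-2.625; u=2·0.375+0·3.375+3/2·(-2.625)=-3.1875; next y=3/5·2.625+1/4·(-3.1875)=0.778125
n=2: y=0.778125, sp=3, e=sp−y=2.221875; I=5.596875, D=e−e_prev=1.846875; u=2·2.221875+0·5.596875+3/2·1.846875≈7.214063; next y=3/5·0.778125+1/4·7.214063≈2.270391
n=3: y≈2.270391, sp=3, e=sp−y≈0.729609; I≈6.326484, D=e−e_prev≈-1.492266; u=2·0.729609+0·6.326484+3/2·(-1.492266)≈-0.779180; next y=3/5·2.270391+1/4·(-0.779180)≈1.167439
n=4: y≈1.167439, sp=3, e=sp−y≈1.832561; I≈8.159045, D=e−e_prev≈1.102951; u=2·1.832561+0·8.159045+3/2·1.102951≈5.319548; next y=3/5·1.167439+1/4·5.319548≈2.030351
n=5: y≈2.030351, sp=3, e=sp−y≈0.969649; I≈9.128694, D=e−e_prev≈-0.862911; u=2·0.969649+0·9.128694+3/2·(-0.862911)≈0.644932; next y=3/5·2.030351+1/4·0.644932≈1.379443
n=6: y≈1.379443, sp=3, e=sp−y≈1.620557; I≈10.749251, D=e−e_prev≈0.650907; u=2·1.620557+0·10.749251+3/2·0.650907≈4.217474; next y=3/5·1.379443+1/4·4.217474≈1.882035
n=7: y≈1.882035, sp=3, e=sp−y≈1.117965; I≈11.867216, D=e−e_prev≈-0.502591; u=2·1.117965+0·11.867216+3/2·(-0.502591)≈1.482044; next y=3/5·1.882035+1/4·1.482044≈1.499732

0 3 10.500 0.000
1 3 -3.188 2.625
2 3 7.214 0.778
3 3 -0.779 2.270
4 3 5.320 1.167
5 3 0.645 2.030
6 3 4.217 1.379
7 3 1.482 1.882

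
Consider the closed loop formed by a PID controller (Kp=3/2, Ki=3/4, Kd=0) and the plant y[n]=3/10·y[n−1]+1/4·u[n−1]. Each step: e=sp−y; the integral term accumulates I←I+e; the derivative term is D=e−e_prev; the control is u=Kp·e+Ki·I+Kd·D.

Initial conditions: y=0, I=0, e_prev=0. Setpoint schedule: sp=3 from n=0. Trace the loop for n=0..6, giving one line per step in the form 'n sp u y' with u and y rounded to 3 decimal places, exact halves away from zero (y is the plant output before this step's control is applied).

0 3 6.750 0.000
1 3 5.203 1.688
2 3 5.919 1.807
3 3 6.330 2.022
4 3 6.687 2.189
5 3 6.982 2.329
6 3 7.226 2.444

(exact arithmetic carried between steps; '≈' marks a value shown rounded to 6 d.p. or computed from one; I and e_prev carry over from the previous line; the table rounds u and y to 3 d.p., halves away from zero)
n=0: y=0, sp=3, e=sp−y=3; I=3, D=e−e_prev=3; u=3/2·3+3/4·3+0·3=6.75; next y=3/10·0+1/4·6.75=1.6875
n=1: y=1.6875, sp=3, e=sp−y=1.3125; I=4.3125, D=e−e_prev=-1.6875; u=3/2·1.3125+3/4·4.3125+0·(-1.6875)=5.203125; next y=3/10·1.6875+1/4·5.203125≈1.807031
n=2: y≈1.807031, sp=3, e=sp−y≈1.192969; I≈5.505469, D=e−e_prev≈-0.119531; u=3/2·1.192969+3/4·5.505469+0·(-0.119531)≈5.918555; next y=3/10·1.807031+1/4·5.918555≈2.021748
n=3: y≈2.021748, sp=3, e=sp−y≈0.978252; I≈6.483721, D=e−e_prev≈-0.214717; u=3/2·0.978252+3/4·6.483721+0·(-0.214717)≈6.330168; next y=3/10·2.021748+1/4·6.330168≈2.189067
n=4: y≈2.189067, sp=3, e=sp−y≈0.810933; I≈7.294654, D=e−e_prev≈-0.167318; u=3/2·0.810933+3/4·7.294654+0·(-0.167318)≈6.687391; next y=3/10·2.189067+1/4·6.687391≈2.328568
n=5: y≈2.328568, sp=3, e=sp−y≈0.671432; I≈7.966087, D=e−e_prev≈-0.139501; u=3/2·0.671432+3/4·7.966087+0·(-0.139501)≈6.981713; next y=3/10·2.328568+1/4·6.981713≈2.443999
n=6: y≈2.443999, sp=3, e=sp−y≈0.556001; I≈8.522088, D=e−e_prev≈-0.115431; u=3/2·0.556001+3/4·8.522088+0·(-0.115431)≈7.225568; next y=3/10·2.443999+1/4·7.225568≈2.539592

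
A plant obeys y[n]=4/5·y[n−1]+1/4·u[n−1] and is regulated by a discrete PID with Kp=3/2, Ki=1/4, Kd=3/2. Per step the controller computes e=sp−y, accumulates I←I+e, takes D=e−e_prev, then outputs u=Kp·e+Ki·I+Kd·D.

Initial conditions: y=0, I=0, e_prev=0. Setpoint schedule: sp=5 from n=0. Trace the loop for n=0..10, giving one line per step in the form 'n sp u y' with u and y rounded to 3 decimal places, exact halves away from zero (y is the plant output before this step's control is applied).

(exact arithmetic carried between steps; '≈' marks a value shown rounded to 6 d.p. or computed from one; I and e_prev carry over from the previous line; the table rounds u and y to 3 d.p., halves away from zero)
n=0: y=0, sp=5, e=sp−y=5; I=5, D=e−e_prev=5; u=3/2·5+1/4·5+3/2·5=16.25; next y=4/5·0+1/4·16.25=4.0625
n=1: y=4.0625, sp=5, e=sp−y=0.9375; I=5.9375, D=e−e_prev=-4.0625; u=3/2·0.9375+1/4·5.9375+3/2·(-4.0625)=-3.203125; next y=4/5·4.0625+1/4·(-3.203125)≈2.449219
n=2: y≈2.449219, sp=5, e=sp−y≈2.550781; I≈8.488281, D=e−e_prev≈1.613281; u=3/2·2.550781+1/4·8.488281+3/2·1.613281≈8.368164; next y=4/5·2.449219+1/4·8.368164≈4.051416
n=3: y≈4.051416, sp=5, e=sp−y≈0.948584; I≈9.436865, D=e−e_prev≈-1.602197; u=3/2·0.948584+1/4·9.436865+3/2·(-1.602197)≈1.378796; next y=4/5·4.051416+1/4·1.378796≈3.585832
n=4: y≈3.585832, sp=5, e=sp−y≈1.414168; I≈10.851033, D=e−e_prev≈0.465584; u=3/2·1.414168+1/4·10.851033+3/2·0.465584≈5.532387; next y=4/5·3.585832+1/4·5.532387≈4.251762
n=5: y≈4.251762, sp=5, e=sp−y≈0.748238; I≈11.599271, D=e−e_prev≈-0.665930; u=3/2·0.748238+1/4·11.599271+3/2·(-0.665930)≈3.023279; next y=4/5·4.251762+1/4·3.023279≈4.157230
n=6: y≈4.157230, sp=5, e=sp−y≈0.842770; I≈12.442042, D=e−e_prev≈0.094533; u=3/2·0.842770+1/4·12.442042+3/2·0.094533≈4.516465; next y=4/5·4.157230+1/4·4.516465≈4.454900
n=7: y≈4.454900, sp=5, e=sp−y≈0.545100; I≈12.987142, D=e−e_prev≈-0.297670; u=3/2·0.545100+1/4·12.987142+3/2·(-0.297670)≈3.617930; next y=4/5·4.454900+1/4·3.617930≈4.468402
n=8: y≈4.468402, sp=5, e=sp−y≈0.531598; I≈13.518739, D=e−e_prev≈-0.013503; u=3/2·0.531598+1/4·13.518739+3/2·(-0.013503)≈4.156827; next y=4/5·4.468402+1/4·4.156827≈4.613929
n=9: y≈4.613929, sp=5, e=sp−y≈0.386071; I≈13.904811, D=e−e_prev≈-0.145526; u=3/2·0.386071+1/4·13.904811+3/2·(-0.145526)≈3.837020; next y=4/5·4.613929+1/4·3.837020≈4.650398
n=10: y≈4.650398, sp=5, e=sp−y≈0.349602; I≈14.254413, D=e−e_prev≈-0.036469; u=3/2·0.349602+1/4·14.254413+3/2·(-0.036469)≈4.033302; next y=4/5·4.650398+1/4·4.033302≈4.728644

0 5 16.250 0.000
1 5 -3.203 4.063
2 5 8.368 2.449
3 5 1.379 4.051
4 5 5.532 3.586
5 5 3.023 4.252
6 5 4.516 4.157
7 5 3.618 4.455
8 5 4.157 4.468
9 5 3.837 4.614
10 5 4.033 4.650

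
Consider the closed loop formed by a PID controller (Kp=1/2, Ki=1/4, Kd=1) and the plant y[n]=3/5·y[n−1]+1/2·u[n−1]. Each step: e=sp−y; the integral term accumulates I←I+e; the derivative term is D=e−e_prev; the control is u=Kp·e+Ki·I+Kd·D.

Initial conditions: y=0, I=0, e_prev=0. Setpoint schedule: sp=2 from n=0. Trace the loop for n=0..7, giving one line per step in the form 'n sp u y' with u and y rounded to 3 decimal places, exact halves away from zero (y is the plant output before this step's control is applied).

0 2 3.500 0.000
1 2 -1.063 1.750
2 2 2.905 0.519
3 2 -0.135 1.764
4 2 2.522 0.991
5 2 0.488 1.855
6 2 2.260 1.357
7 2 0.895 1.945

(exact arithmetic carried between steps; '≈' marks a value shown rounded to 6 d.p. or computed from one; I and e_prev carry over from the previous line; the table rounds u and y to 3 d.p., halves away from zero)
n=0: y=0, sp=2, e=sp−y=2; I=2, D=e−e_prev=2; u=1/2·2+1/4·2+1·2=3.5; next y=3/5·0+1/2·3.5=1.75
n=1: y=1.75, sp=2, e=sp−y=0.25; I=2.25, D=e−e_prev=-1.75; u=1/2·0.25+1/4·2.25+1·(-1.75)=-1.0625; next y=3/5·1.75+1/2·(-1.0625)=0.51875
n=2: y=0.51875, sp=2, e=sp−y=1.48125; I=3.73125, D=e−e_prev=1.23125; u=1/2·1.48125+1/4·3.73125+1·1.23125≈2.904688; next y=3/5·0.51875+1/2·2.904688≈1.763594
n=3: y≈1.763594, sp=2, e=sp−y≈0.236406; I≈3.967656, D=e−e_prev≈-1.244844; u=1/2·0.236406+1/4·3.967656+1·(-1.244844)≈-0.134727; next y=3/5·1.763594+1/2·(-0.134727)≈0.990793
n=4: y≈0.990793, sp=2, e=sp−y≈1.009207; I≈4.976863, D=e−e_prev≈0.772801; u=1/2·1.009207+1/4·4.976863+1·0.772801≈2.521620; next y=3/5·0.990793+1/2·2.521620≈1.855286
n=5: y≈1.855286, sp=2, e=sp−y≈0.144714; I≈5.121577, D=e−e_prev≈-0.864493; u=1/2·0.144714+1/4·5.121577+1·(-0.864493)≈0.488259; next y=3/5·1.855286+1/2·0.488259≈1.357301
n=6: y≈1.357301, sp=2, e=sp−y≈0.642699; I≈5.764277, D=e−e_prev≈0.497985; u=1/2·0.642699+1/4·5.764277+1·0.497985≈2.260404; next y=3/5·1.357301+1/2·2.260404≈1.944582
n=7: y≈1.944582, sp=2, e=sp−y≈0.055418; I≈5.819694, D=e−e_prev≈-0.587282; u=1/2·0.055418+1/4·5.819694+1·(-0.587282)≈0.895351; next y=3/5·1.944582+1/2·0.895351≈1.614425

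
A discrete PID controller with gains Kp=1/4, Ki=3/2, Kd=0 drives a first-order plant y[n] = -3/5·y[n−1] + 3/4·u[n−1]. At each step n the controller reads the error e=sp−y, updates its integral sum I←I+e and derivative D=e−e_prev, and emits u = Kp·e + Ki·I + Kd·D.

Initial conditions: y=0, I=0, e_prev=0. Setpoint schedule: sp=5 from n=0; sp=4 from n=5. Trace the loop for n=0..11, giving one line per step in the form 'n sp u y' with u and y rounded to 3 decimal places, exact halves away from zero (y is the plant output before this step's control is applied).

(exact arithmetic carried between steps; '≈' marks a value shown rounded to 6 d.p. or computed from one; I and e_prev carry over from the previous line; the table rounds u and y to 3 d.p., halves away from zero)
n=0: y=0, sp=5, e=sp−y=5; I=5, D=e−e_prev=5; u=1/4·5+3/2·5+0·5=8.75; next y=-3/5·0+3/4·8.75=6.5625
n=1: y=6.5625, sp=5, e=sp−y=-1.5625; I=3.4375, D=e−e_prev=-6.5625; u=1/4·(-1.5625)+3/2·3.4375+0·(-6.5625)=4.765625; next y=-3/5·6.5625+3/4·4.765625≈-0.363281
n=2: y≈-0.363281, sp=5, e=sp−y≈5.363281; I≈8.800781, D=e−e_prev≈6.925781; u=1/4·5.363281+3/2·8.800781+0·6.925781≈14.541992; next y=-3/5·(-0.363281)+3/4·14.541992≈11.124463
n=3: y≈11.124463, sp=5, e=sp−y≈-6.124463; I≈2.676318, D=e−e_prev≈-11.487744; u=1/4·(-6.124463)+3/2·2.676318+0·(-11.487744)≈2.483362; next y=-3/5·11.124463+3/4·2.483362≈-4.812156
n=4: y≈-4.812156, sp=5, e=sp−y≈9.812156; I≈12.488475, D=e−e_prev≈15.936619; u=1/4·9.812156+3/2·12.488475+0·15.936619≈21.185751; next y=-3/5·(-4.812156)+3/4·21.185751≈18.776607
n=5: y≈18.776607, sp=4, e=sp−y≈-14.776607; I≈-2.288132, D=e−e_prev≈-24.588764; u=1/4·(-14.776607)+3/2·(-2.288132)+0·(-24.588764)≈-7.126351; next y=-3/5·18.776607+3/4·(-7.126351)≈-16.610727
n=6: y≈-16.610727, sp=4, e=sp−y≈20.610727; I≈18.322595, D=e−e_prev≈35.387334; u=1/4·20.610727+3/2·18.322595+0·35.387334≈32.636574; next y=-3/5·(-16.610727)+3/4·32.636574≈34.443867
n=7: y≈34.443867, sp=4, e=sp−y≈-30.443867; I≈-12.121272, D=e−e_prev≈-51.054594; u=1/4·(-30.443867)+3/2·(-12.121272)+0·(-51.054594)≈-25.792875; next y=-3/5·34.443867+3/4·(-25.792875)≈-40.010976
n=8: y≈-40.010976, sp=4, e=sp−y≈44.010976; I≈31.889704, D=e−e_prev≈74.454843; u=1/4·44.010976+3/2·31.889704+0·74.454843≈58.837300; next y=-3/5·(-40.010976)+3/4·58.837300≈68.134561
n=9: y≈68.134561, sp=4, e=sp−y≈-64.134561; I≈-32.244857, D=e−e_prev≈-108.145537; u=1/4·(-64.134561)+3/2·(-32.244857)+0·(-108.145537)≈-64.400925; next y=-3/5·68.134561+3/4·(-64.400925)≈-89.181430
n=10: y≈-89.181430, sp=4, e=sp−y≈93.181430; I≈60.936574, D=e−e_prev≈157.315991; u=1/4·93.181430+3/2·60.936574+0·157.315991≈114.700218; next y=-3/5·(-89.181430)+3/4·114.700218≈139.534022
n=11: y≈139.534022, sp=4, e=sp−y≈-135.534022; I≈-74.597448, D=e−e_prev≈-228.715452; u=1/4·(-135.534022)+3/2·(-74.597448)+0·(-228.715452)≈-145.779678; next y=-3/5·139.534022+3/4·(-145.779678)≈-193.055171

0 5 8.750 0.000
1 5 4.766 6.563
2 5 14.542 -0.363
3 5 2.483 11.124
4 5 21.186 -4.812
5 4 -7.126 18.777
6 4 32.637 -16.611
7 4 -25.793 34.444
8 4 58.837 -40.011
9 4 -64.401 68.135
10 4 114.700 -89.181
11 4 -145.780 139.534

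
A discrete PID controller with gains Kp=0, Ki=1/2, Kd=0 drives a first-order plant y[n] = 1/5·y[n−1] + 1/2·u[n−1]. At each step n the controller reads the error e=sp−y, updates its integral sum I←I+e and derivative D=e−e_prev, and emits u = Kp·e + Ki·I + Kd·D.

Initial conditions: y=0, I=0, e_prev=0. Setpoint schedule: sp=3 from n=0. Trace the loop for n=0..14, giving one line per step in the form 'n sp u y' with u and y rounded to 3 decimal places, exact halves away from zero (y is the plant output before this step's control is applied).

0 3 1.500 0.000
1 3 2.625 0.750
2 3 3.394 1.463
3 3 3.899 1.989
4 3 4.225 2.347
5 3 4.434 2.582
6 3 4.567 2.734
7 3 4.652 2.830
8 3 4.706 2.892
9 3 4.740 2.932
10 3 4.762 2.956
11 3 4.776 2.972
12 3 4.785 2.982
13 3 4.790 2.989
14 3 4.794 2.993

(exact arithmetic carried between steps; '≈' marks a value shown rounded to 6 d.p. or computed from one; I and e_prev carry over from the previous line; the table rounds u and y to 3 d.p., halves away from zero)
n=0: y=0, sp=3, e=sp−y=3; I=3, D=e−e_prev=3; u=0·3+1/2·3+0·3=1.5; next y=1/5·0+1/2·1.5=0.75
n=1: y=0.75, sp=3, e=sp−y=2.25; I=5.25, D=e−e_prev=-0.75; u=0·2.25+1/2·5.25+0·(-0.75)=2.625; next y=1/5·0.75+1/2·2.625=1.4625
n=2: y=1.4625, sp=3, e=sp−y=1.5375; I=6.7875, D=e−e_prev=-0.7125; u=0·1.5375+1/2·6.7875+0·(-0.7125)=3.39375; next y=1/5·1.4625+1/2·3.39375=1.989375
n=3: y=1.989375, sp=3, e=sp−y=1.010625; I=7.798125, D=e−e_prev=-0.526875; u=0·1.010625+1/2·7.798125+0·(-0.526875)≈3.899063; next y=1/5·1.989375+1/2·3.899063≈2.347406
n=4: y≈2.347406, sp=3, e=sp−y≈0.652594; I≈8.450719, D=e−e_prev≈-0.358031; u=0·0.652594+1/2·8.450719+0·(-0.358031)≈4.225359; next y=1/5·2.347406+1/2·4.225359≈2.582161
n=5: y≈2.582161, sp=3, e=sp−y≈0.417839; I≈8.868558, D=e−e_prev≈-0.234755; u=0·0.417839+1/2·8.868558+0·(-0.234755)≈4.434279; next y=1/5·2.582161+1/2·4.434279≈2.733572
n=6: y≈2.733572, sp=3, e=sp−y≈0.266428; I≈9.134986, D=e−e_prev≈-0.151411; u=0·0.266428+1/2·9.134986+0·(-0.151411)≈4.567493; next y=1/5·2.733572+1/2·4.567493≈2.830461
n=7: y≈2.830461, sp=3, e=sp−y≈0.169539; I≈9.304525, D=e−e_prev≈-0.096889; u=0·0.169539+1/2·9.304525+0·(-0.096889)≈4.652263; next y=1/5·2.830461+1/2·4.652263≈2.892223
n=8: y≈2.892223, sp=3, e=sp−y≈0.107777; I≈9.412302, D=e−e_prev≈-0.061763; u=0·0.107777+1/2·9.412302+0·(-0.061763)≈4.706151; next y=1/5·2.892223+1/2·4.706151≈2.931520
n=9: y≈2.931520, sp=3, e=sp−y≈0.068480; I≈9.480782, D=e−e_prev≈-0.039297; u=0·0.068480+1/2·9.480782+0·(-0.039297)≈4.740391; next y=1/5·2.931520+1/2·4.740391≈2.956499
n=10: y≈2.956499, sp=3, e=sp−y≈0.043501; I≈9.524282, D=e−e_prev≈-0.024979; u=0·0.043501+1/2·9.524282+0·(-0.024979)≈4.762141; next y=1/5·2.956499+1/2·4.762141≈2.972370
n=11: y≈2.972370, sp=3, e=sp−y≈0.027630; I≈9.551912, D=e−e_prev≈-0.015871; u=0·0.027630+1/2·9.551912+0·(-0.015871)≈4.775956; next y=1/5·2.972370+1/2·4.775956≈2.982452
n=12: y≈2.982452, sp=3, e=sp−y≈0.017548; I≈9.569460, D=e−e_prev≈-0.010082; u=0·0.017548+1/2·9.569460+0·(-0.010082)≈4.784730; next y=1/5·2.982452+1/2·4.784730≈2.988855
n=13: y≈2.988855, sp=3, e=sp−y≈0.011145; I≈9.580604, D=e−e_prev≈-0.006403; u=0·0.011145+1/2·9.580604+0·(-0.006403)≈4.790302; next y=1/5·2.988855+1/2·4.790302≈2.992922
n=14: y≈2.992922, sp=3, e=sp−y≈0.007078; I≈9.587682, D=e−e_prev≈-0.004067; u=0·0.007078+1/2·9.587682+0·(-0.004067)≈4.793841; next y=1/5·2.992922+1/2·4.793841≈2.995505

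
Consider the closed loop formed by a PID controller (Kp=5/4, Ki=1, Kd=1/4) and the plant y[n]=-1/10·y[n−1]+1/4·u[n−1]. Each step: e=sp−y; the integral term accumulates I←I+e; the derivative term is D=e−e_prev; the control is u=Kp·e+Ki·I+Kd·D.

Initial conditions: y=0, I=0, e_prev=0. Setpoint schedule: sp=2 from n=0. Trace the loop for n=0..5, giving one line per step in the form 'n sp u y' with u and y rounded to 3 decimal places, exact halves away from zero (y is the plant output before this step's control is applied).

(exact arithmetic carried between steps; '≈' marks a value shown rounded to 6 d.p. or computed from one; I and e_prev carry over from the previous line; the table rounds u and y to 3 d.p., halves away from zero)
n=0: y=0, sp=2, e=sp−y=2; I=2, D=e−e_prev=2; u=5/4·2+1·2+1/4·2=5; next y=-1/10·0+1/4·5=1.25
n=1: y=1.25, sp=2, e=sp−y=0.75; I=2.75, D=e−e_prev=-1.25; u=5/4·0.75+1·2.75+1/4·(-1.25)=3.375; next y=-1/10·1.25+1/4·3.375=0.71875
n=2: y=0.71875, sp=2, e=sp−y=1.28125; I=4.03125, D=e−e_prev=0.53125; u=5/4·1.28125+1·4.03125+1/4·0.53125=5.765625; next y=-1/10·0.71875+1/4·5.765625≈1.369531
n=3: y≈1.369531, sp=2, e=sp−y≈0.630469; I≈4.661719, D=e−e_prev≈-0.650781; u=5/4·0.630469+1·4.661719+1/4·(-0.650781)≈5.287109; next y=-1/10·1.369531+1/4·5.287109≈1.184824
n=4: y≈1.184824, sp=2, e=sp−y≈0.815176; I≈5.476895, D=e−e_prev≈0.184707; u=5/4·0.815176+1·5.476895+1/4·0.184707≈6.542041; next y=-1/10·1.184824+1/4·6.542041≈1.517028
n=5: y≈1.517028, sp=2, e=sp−y≈0.482972; I≈5.959867, D=e−e_prev≈-0.332204; u=5/4·0.482972+1·5.959867+1/4·(-0.332204)≈6.480531; next y=-1/10·1.517028+1/4·6.480531≈1.468430

0 2 5.000 0.000
1 2 3.375 1.250
2 2 5.766 0.719
3 2 5.287 1.370
4 2 6.542 1.185
5 2 6.481 1.517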